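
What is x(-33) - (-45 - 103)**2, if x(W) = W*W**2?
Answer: -57841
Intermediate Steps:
x(W) = W**3
x(-33) - (-45 - 103)**2 = (-33)**3 - (-45 - 103)**2 = -35937 - 1*(-148)**2 = -35937 - 1*21904 = -35937 - 21904 = -57841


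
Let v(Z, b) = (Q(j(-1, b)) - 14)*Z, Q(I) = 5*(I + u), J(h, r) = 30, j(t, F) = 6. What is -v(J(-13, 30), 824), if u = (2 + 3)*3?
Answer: -2730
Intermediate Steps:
u = 15 (u = 5*3 = 15)
Q(I) = 75 + 5*I (Q(I) = 5*(I + 15) = 5*(15 + I) = 75 + 5*I)
v(Z, b) = 91*Z (v(Z, b) = ((75 + 5*6) - 14)*Z = ((75 + 30) - 14)*Z = (105 - 14)*Z = 91*Z)
-v(J(-13, 30), 824) = -91*30 = -1*2730 = -2730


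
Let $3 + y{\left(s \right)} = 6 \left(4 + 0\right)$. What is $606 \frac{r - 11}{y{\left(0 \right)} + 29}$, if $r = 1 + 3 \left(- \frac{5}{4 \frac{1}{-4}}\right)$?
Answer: $\frac{303}{5} \approx 60.6$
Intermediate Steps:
$y{\left(s \right)} = 21$ ($y{\left(s \right)} = -3 + 6 \left(4 + 0\right) = -3 + 6 \cdot 4 = -3 + 24 = 21$)
$r = 16$ ($r = 1 + 3 \left(- \frac{5}{4 \left(- \frac{1}{4}\right)}\right) = 1 + 3 \left(- \frac{5}{-1}\right) = 1 + 3 \left(\left(-5\right) \left(-1\right)\right) = 1 + 3 \cdot 5 = 1 + 15 = 16$)
$606 \frac{r - 11}{y{\left(0 \right)} + 29} = 606 \frac{16 - 11}{21 + 29} = 606 \cdot \frac{5}{50} = 606 \cdot 5 \cdot \frac{1}{50} = 606 \cdot \frac{1}{10} = \frac{303}{5}$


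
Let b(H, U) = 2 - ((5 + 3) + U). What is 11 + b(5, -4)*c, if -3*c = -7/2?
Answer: 26/3 ≈ 8.6667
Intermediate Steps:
b(H, U) = -6 - U (b(H, U) = 2 - (8 + U) = 2 + (-8 - U) = -6 - U)
c = 7/6 (c = -(-7)/(3*2) = -⅓*(-7/2) = 7/6 ≈ 1.1667)
11 + b(5, -4)*c = 11 + (-6 - 1*(-4))*(7/6) = 11 + (-6 + 4)*(7/6) = 11 - 2*7/6 = 11 - 7/3 = 26/3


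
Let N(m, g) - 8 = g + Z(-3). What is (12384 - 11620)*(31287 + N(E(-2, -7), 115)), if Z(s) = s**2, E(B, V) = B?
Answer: 24004116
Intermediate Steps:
N(m, g) = 17 + g (N(m, g) = 8 + (g + (-3)**2) = 8 + (g + 9) = 8 + (9 + g) = 17 + g)
(12384 - 11620)*(31287 + N(E(-2, -7), 115)) = (12384 - 11620)*(31287 + (17 + 115)) = 764*(31287 + 132) = 764*31419 = 24004116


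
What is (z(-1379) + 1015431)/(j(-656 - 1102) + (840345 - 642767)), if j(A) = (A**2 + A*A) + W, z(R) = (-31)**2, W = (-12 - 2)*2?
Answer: 508196/3189339 ≈ 0.15934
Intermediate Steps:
W = -28 (W = -14*2 = -28)
z(R) = 961
j(A) = -28 + 2*A**2 (j(A) = (A**2 + A*A) - 28 = (A**2 + A**2) - 28 = 2*A**2 - 28 = -28 + 2*A**2)
(z(-1379) + 1015431)/(j(-656 - 1102) + (840345 - 642767)) = (961 + 1015431)/((-28 + 2*(-656 - 1102)**2) + (840345 - 642767)) = 1016392/((-28 + 2*(-1758)**2) + 197578) = 1016392/((-28 + 2*3090564) + 197578) = 1016392/((-28 + 6181128) + 197578) = 1016392/(6181100 + 197578) = 1016392/6378678 = 1016392*(1/6378678) = 508196/3189339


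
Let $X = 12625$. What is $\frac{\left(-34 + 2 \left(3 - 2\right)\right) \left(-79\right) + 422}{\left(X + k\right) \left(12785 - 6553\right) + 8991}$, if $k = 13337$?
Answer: $\frac{118}{6472167} \approx 1.8232 \cdot 10^{-5}$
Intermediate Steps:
$\frac{\left(-34 + 2 \left(3 - 2\right)\right) \left(-79\right) + 422}{\left(X + k\right) \left(12785 - 6553\right) + 8991} = \frac{\left(-34 + 2 \left(3 - 2\right)\right) \left(-79\right) + 422}{\left(12625 + 13337\right) \left(12785 - 6553\right) + 8991} = \frac{\left(-34 + 2 \cdot 1\right) \left(-79\right) + 422}{25962 \cdot 6232 + 8991} = \frac{\left(-34 + 2\right) \left(-79\right) + 422}{161795184 + 8991} = \frac{\left(-32\right) \left(-79\right) + 422}{161804175} = \left(2528 + 422\right) \frac{1}{161804175} = 2950 \cdot \frac{1}{161804175} = \frac{118}{6472167}$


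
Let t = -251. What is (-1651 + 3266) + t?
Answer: 1364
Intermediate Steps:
(-1651 + 3266) + t = (-1651 + 3266) - 251 = 1615 - 251 = 1364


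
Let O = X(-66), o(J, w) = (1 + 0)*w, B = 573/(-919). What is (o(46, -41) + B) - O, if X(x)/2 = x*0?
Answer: -38252/919 ≈ -41.623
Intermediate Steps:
B = -573/919 (B = 573*(-1/919) = -573/919 ≈ -0.62350)
X(x) = 0 (X(x) = 2*(x*0) = 2*0 = 0)
o(J, w) = w (o(J, w) = 1*w = w)
O = 0
(o(46, -41) + B) - O = (-41 - 573/919) - 1*0 = -38252/919 + 0 = -38252/919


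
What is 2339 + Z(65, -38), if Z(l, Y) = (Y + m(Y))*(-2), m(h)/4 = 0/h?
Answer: 2415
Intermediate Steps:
m(h) = 0 (m(h) = 4*(0/h) = 4*0 = 0)
Z(l, Y) = -2*Y (Z(l, Y) = (Y + 0)*(-2) = Y*(-2) = -2*Y)
2339 + Z(65, -38) = 2339 - 2*(-38) = 2339 + 76 = 2415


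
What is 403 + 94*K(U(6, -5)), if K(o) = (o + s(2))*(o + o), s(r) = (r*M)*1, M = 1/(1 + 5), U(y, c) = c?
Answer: 14369/3 ≈ 4789.7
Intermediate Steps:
M = 1/6 ≈ 0.16667
s(r) = r/6 (s(r) = (r*(1/6))*1 = (r/6)*1 = r/6)
K(o) = 2*o*(1/3 + o) (K(o) = (o + (1/6)*2)*(o + o) = (o + 1/3)*(2*o) = (1/3 + o)*(2*o) = 2*o*(1/3 + o))
403 + 94*K(U(6, -5)) = 403 + 94*((2/3)*(-5)*(1 + 3*(-5))) = 403 + 94*((2/3)*(-5)*(1 - 15)) = 403 + 94*((2/3)*(-5)*(-14)) = 403 + 94*(140/3) = 403 + 13160/3 = 14369/3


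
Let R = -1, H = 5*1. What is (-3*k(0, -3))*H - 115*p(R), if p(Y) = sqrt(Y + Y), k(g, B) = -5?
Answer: 75 - 115*I*sqrt(2) ≈ 75.0 - 162.63*I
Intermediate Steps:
H = 5
p(Y) = sqrt(2)*sqrt(Y) (p(Y) = sqrt(2*Y) = sqrt(2)*sqrt(Y))
(-3*k(0, -3))*H - 115*p(R) = -3*(-5)*5 - 115*sqrt(2)*sqrt(-1) = 15*5 - 115*sqrt(2)*I = 75 - 115*I*sqrt(2)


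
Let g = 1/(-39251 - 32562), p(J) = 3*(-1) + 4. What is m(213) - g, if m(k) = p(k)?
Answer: 71814/71813 ≈ 1.0000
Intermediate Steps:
p(J) = 1 (p(J) = -3 + 4 = 1)
m(k) = 1
g = -1/71813 (g = 1/(-71813) = -1/71813 ≈ -1.3925e-5)
m(213) - g = 1 - 1*(-1/71813) = 1 + 1/71813 = 71814/71813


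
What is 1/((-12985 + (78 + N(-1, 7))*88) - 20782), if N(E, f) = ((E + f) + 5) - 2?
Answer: -1/26111 ≈ -3.8298e-5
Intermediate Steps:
N(E, f) = 3 + E + f (N(E, f) = (5 + E + f) - 2 = 3 + E + f)
1/((-12985 + (78 + N(-1, 7))*88) - 20782) = 1/((-12985 + (78 + (3 - 1 + 7))*88) - 20782) = 1/((-12985 + (78 + 9)*88) - 20782) = 1/((-12985 + 87*88) - 20782) = 1/((-12985 + 7656) - 20782) = 1/(-5329 - 20782) = 1/(-26111) = -1/26111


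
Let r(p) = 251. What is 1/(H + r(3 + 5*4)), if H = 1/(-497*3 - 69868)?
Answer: 71359/17911108 ≈ 0.0039841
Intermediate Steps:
H = -1/71359 (H = 1/(-1491 - 69868) = 1/(-71359) = -1/71359 ≈ -1.4014e-5)
1/(H + r(3 + 5*4)) = 1/(-1/71359 + 251) = 1/(17911108/71359) = 71359/17911108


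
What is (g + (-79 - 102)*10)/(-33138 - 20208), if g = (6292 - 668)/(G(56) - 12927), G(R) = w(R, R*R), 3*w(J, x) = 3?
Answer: 5850421/172387599 ≈ 0.033938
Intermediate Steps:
w(J, x) = 1 (w(J, x) = (1/3)*3 = 1)
G(R) = 1
g = -2812/6463 (g = (6292 - 668)/(1 - 12927) = 5624/(-12926) = 5624*(-1/12926) = -2812/6463 ≈ -0.43509)
(g + (-79 - 102)*10)/(-33138 - 20208) = (-2812/6463 + (-79 - 102)*10)/(-33138 - 20208) = (-2812/6463 - 181*10)/(-53346) = (-2812/6463 - 1810)*(-1/53346) = -11700842/6463*(-1/53346) = 5850421/172387599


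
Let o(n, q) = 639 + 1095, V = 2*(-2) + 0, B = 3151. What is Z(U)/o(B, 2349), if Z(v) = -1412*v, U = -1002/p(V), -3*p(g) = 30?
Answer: -117902/1445 ≈ -81.593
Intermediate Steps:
V = -4 (V = -4 + 0 = -4)
p(g) = -10 (p(g) = -1/3*30 = -10)
o(n, q) = 1734
U = 501/5 (U = -1002/(-10) = -1002*(-1/10) = 501/5 ≈ 100.20)
Z(U)/o(B, 2349) = -1412*501/5/1734 = -707412/5*1/1734 = -117902/1445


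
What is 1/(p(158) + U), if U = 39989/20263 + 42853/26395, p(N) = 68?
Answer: 534841885/38293088174 ≈ 0.013967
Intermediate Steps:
U = 1923839994/534841885 (U = 39989*(1/20263) + 42853*(1/26395) = 39989/20263 + 42853/26395 = 1923839994/534841885 ≈ 3.5970)
1/(p(158) + U) = 1/(68 + 1923839994/534841885) = 1/(38293088174/534841885) = 534841885/38293088174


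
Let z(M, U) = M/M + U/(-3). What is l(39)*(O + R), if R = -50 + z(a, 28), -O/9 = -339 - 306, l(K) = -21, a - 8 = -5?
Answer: -120680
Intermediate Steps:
a = 3 (a = 8 - 5 = 3)
z(M, U) = 1 - U/3 (z(M, U) = 1 + U*(-⅓) = 1 - U/3)
O = 5805 (O = -9*(-339 - 306) = -9*(-645) = 5805)
R = -175/3 (R = -50 + (1 - ⅓*28) = -50 + (1 - 28/3) = -50 - 25/3 = -175/3 ≈ -58.333)
l(39)*(O + R) = -21*(5805 - 175/3) = -21*17240/3 = -120680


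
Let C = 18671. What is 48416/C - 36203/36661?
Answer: 1099032763/684497531 ≈ 1.6056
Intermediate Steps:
48416/C - 36203/36661 = 48416/18671 - 36203/36661 = 1099032763/684497531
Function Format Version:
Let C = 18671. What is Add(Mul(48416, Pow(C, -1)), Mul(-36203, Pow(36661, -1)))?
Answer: Rational(1099032763, 684497531) ≈ 1.6056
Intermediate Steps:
Add(Mul(48416, Pow(C, -1)), Mul(-36203, Pow(36661, -1))) = Add(Mul(48416, Pow(18671, -1)), Mul(-36203, Pow(36661, -1))) = Add(Mul(48416, Rational(1, 18671)), Mul(-36203, Rational(1, 36661))) = Add(Rational(48416, 18671), Rational(-36203, 36661)) = Rational(1099032763, 684497531)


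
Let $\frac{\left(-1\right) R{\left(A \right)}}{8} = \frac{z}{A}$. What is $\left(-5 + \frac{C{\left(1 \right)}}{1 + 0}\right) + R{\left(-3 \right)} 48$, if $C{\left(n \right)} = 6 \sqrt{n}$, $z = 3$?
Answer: $385$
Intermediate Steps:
$R{\left(A \right)} = - \frac{24}{A}$ ($R{\left(A \right)} = - 8 \frac{3}{A} = - \frac{24}{A}$)
$\left(-5 + \frac{C{\left(1 \right)}}{1 + 0}\right) + R{\left(-3 \right)} 48 = \left(-5 + \frac{6 \sqrt{1}}{1 + 0}\right) + - \frac{24}{-3} \cdot 48 = \left(-5 + \frac{6 \cdot 1}{1}\right) + \left(-24\right) \left(- \frac{1}{3}\right) 48 = \left(-5 + 1 \cdot 6\right) + 8 \cdot 48 = \left(-5 + 6\right) + 384 = 1 + 384 = 385$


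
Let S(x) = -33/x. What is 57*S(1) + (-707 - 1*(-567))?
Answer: -2021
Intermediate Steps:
57*S(1) + (-707 - 1*(-567)) = 57*(-33/1) + (-707 - 1*(-567)) = 57*(-33*1) + (-707 + 567) = 57*(-33) - 140 = -1881 - 140 = -2021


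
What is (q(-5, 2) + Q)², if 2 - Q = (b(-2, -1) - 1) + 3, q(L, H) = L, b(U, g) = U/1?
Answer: 9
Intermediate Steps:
b(U, g) = U (b(U, g) = U*1 = U)
Q = 2 (Q = 2 - ((-2 - 1) + 3) = 2 - (-3 + 3) = 2 - 1*0 = 2 + 0 = 2)
(q(-5, 2) + Q)² = (-5 + 2)² = (-3)² = 9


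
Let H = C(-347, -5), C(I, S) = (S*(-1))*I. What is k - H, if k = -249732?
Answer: -247997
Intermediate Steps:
C(I, S) = -I*S (C(I, S) = (-S)*I = -I*S)
H = -1735 (H = -1*(-347)*(-5) = -1735)
k - H = -249732 - 1*(-1735) = -249732 + 1735 = -247997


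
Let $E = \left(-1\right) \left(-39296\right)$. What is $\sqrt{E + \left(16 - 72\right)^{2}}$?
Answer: $8 \sqrt{663} \approx 205.99$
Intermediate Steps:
$E = 39296$
$\sqrt{E + \left(16 - 72\right)^{2}} = \sqrt{39296 + \left(16 - 72\right)^{2}} = \sqrt{39296 + \left(-56\right)^{2}} = \sqrt{39296 + 3136} = \sqrt{42432} = 8 \sqrt{663}$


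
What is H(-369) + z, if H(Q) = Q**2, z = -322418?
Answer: -186257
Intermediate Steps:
H(-369) + z = (-369)**2 - 322418 = 136161 - 322418 = -186257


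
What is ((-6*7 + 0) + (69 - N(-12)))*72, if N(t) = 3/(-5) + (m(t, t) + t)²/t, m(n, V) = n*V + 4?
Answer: 564816/5 ≈ 1.1296e+5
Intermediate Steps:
m(n, V) = 4 + V*n (m(n, V) = V*n + 4 = 4 + V*n)
N(t) = -⅗ + (4 + t + t²)²/t (N(t) = 3/(-5) + ((4 + t*t) + t)²/t = 3*(-⅕) + ((4 + t²) + t)²/t = -⅗ + (4 + t + t²)²/t)
((-6*7 + 0) + (69 - N(-12)))*72 = ((-6*7 + 0) + (69 - (-⅗ + (4 - 12 + (-12)²)²/(-12))))*72 = ((-42 + 0) + (69 - (-⅗ - (4 - 12 + 144)²/12)))*72 = (-42 + (69 - (-⅗ - 1/12*136²)))*72 = (-42 + (69 - (-⅗ - 1/12*18496)))*72 = (-42 + (69 - (-⅗ - 4624/3)))*72 = (-42 + (69 - 1*(-23129/15)))*72 = (-42 + (69 + 23129/15))*72 = (-42 + 24164/15)*72 = (23534/15)*72 = 564816/5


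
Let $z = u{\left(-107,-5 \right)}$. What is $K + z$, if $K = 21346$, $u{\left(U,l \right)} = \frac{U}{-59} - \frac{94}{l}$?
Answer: $\frac{6303151}{295} \approx 21367.0$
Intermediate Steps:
$u{\left(U,l \right)} = - \frac{94}{l} - \frac{U}{59}$ ($u{\left(U,l \right)} = U \left(- \frac{1}{59}\right) - \frac{94}{l} = - \frac{U}{59} - \frac{94}{l} = - \frac{94}{l} - \frac{U}{59}$)
$z = \frac{6081}{295}$ ($z = - \frac{94}{-5} - - \frac{107}{59} = \left(-94\right) \left(- \frac{1}{5}\right) + \frac{107}{59} = \frac{94}{5} + \frac{107}{59} = \frac{6081}{295} \approx 20.614$)
$K + z = 21346 + \frac{6081}{295} = \frac{6303151}{295}$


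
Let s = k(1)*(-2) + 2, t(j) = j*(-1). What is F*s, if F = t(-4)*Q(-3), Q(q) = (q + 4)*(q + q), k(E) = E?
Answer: 0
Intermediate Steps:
t(j) = -j
Q(q) = 2*q*(4 + q) (Q(q) = (4 + q)*(2*q) = 2*q*(4 + q))
F = -24 (F = (-1*(-4))*(2*(-3)*(4 - 3)) = 4*(2*(-3)*1) = 4*(-6) = -24)
s = 0 (s = 1*(-2) + 2 = -2 + 2 = 0)
F*s = -24*0 = 0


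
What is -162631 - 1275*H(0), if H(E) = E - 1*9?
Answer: -151156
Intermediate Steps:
H(E) = -9 + E (H(E) = E - 9 = -9 + E)
-162631 - 1275*H(0) = -162631 - 1275*(-9 + 0) = -162631 - 1275*(-9) = -162631 + 11475 = -151156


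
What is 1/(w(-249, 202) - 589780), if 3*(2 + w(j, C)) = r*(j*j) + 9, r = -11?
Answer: -1/817116 ≈ -1.2238e-6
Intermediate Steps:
w(j, C) = 1 - 11*j²/3 (w(j, C) = -2 + (-11*j*j + 9)/3 = -2 + (-11*j² + 9)/3 = -2 + (9 - 11*j²)/3 = -2 + (3 - 11*j²/3) = 1 - 11*j²/3)
1/(w(-249, 202) - 589780) = 1/((1 - 11/3*(-249)²) - 589780) = 1/((1 - 11/3*62001) - 589780) = 1/((1 - 227337) - 589780) = 1/(-227336 - 589780) = 1/(-817116) = -1/817116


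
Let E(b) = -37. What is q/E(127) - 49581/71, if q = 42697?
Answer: -4865984/2627 ≈ -1852.3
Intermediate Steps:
q/E(127) - 49581/71 = 42697/(-37) - 49581/71 = 42697*(-1/37) - 49581*1/71 = -42697/37 - 49581/71 = -4865984/2627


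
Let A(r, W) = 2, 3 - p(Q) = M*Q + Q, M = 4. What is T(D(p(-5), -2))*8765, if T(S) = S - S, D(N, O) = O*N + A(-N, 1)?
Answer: 0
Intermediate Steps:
p(Q) = 3 - 5*Q (p(Q) = 3 - (4*Q + Q) = 3 - 5*Q)
D(N, O) = 2 + N*O (D(N, O) = O*N + 2 = N*O + 2 = 2 + N*O)
T(S) = 0
T(D(p(-5), -2))*8765 = 0*8765 = 0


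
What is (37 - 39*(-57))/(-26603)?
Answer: -2260/26603 ≈ -0.084953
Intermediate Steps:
(37 - 39*(-57))/(-26603) = (37 + 2223)*(-1/26603) = 2260*(-1/26603) = -2260/26603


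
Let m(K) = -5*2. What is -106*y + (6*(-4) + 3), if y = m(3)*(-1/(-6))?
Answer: 467/3 ≈ 155.67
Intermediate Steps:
m(K) = -10
y = -5/3 (y = -(-10)/(-6) = -(-10)*(-1)/6 = -10*⅙ = -5/3 ≈ -1.6667)
-106*y + (6*(-4) + 3) = -106*(-5/3) + (6*(-4) + 3) = 530/3 + (-24 + 3) = 530/3 - 21 = 467/3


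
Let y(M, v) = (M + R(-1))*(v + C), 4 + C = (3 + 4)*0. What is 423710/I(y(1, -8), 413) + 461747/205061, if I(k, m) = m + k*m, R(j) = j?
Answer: 12439585403/12098599 ≈ 1028.2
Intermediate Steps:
C = -4 (C = -4 + (3 + 4)*0 = -4 + 7*0 = -4 + 0 = -4)
y(M, v) = (-1 + M)*(-4 + v) (y(M, v) = (M - 1)*(v - 4) = (-1 + M)*(-4 + v))
423710/I(y(1, -8), 413) + 461747/205061 = 423710/((413*(1 + (4 - 1*(-8) - 4*1 + 1*(-8))))) + 461747/205061 = 423710/((413*(1 + (4 + 8 - 4 - 8)))) + 461747*(1/205061) = 423710/((413*(1 + 0))) + 461747/205061 = 423710/((413*1)) + 461747/205061 = 423710/413 + 461747/205061 = 423710*(1/413) + 461747/205061 = 60530/59 + 461747/205061 = 12439585403/12098599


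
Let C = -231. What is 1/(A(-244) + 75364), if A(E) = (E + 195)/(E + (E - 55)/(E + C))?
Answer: 115601/8712177039 ≈ 1.3269e-5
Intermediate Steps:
A(E) = (195 + E)/(E + (-55 + E)/(-231 + E)) (A(E) = (E + 195)/(E + (E - 55)/(E - 231)) = (195 + E)/(E + (-55 + E)/(-231 + E)))
1/(A(-244) + 75364) = 1/((-45045 + (-244)² - 36*(-244))/(-55 + (-244)² - 230*(-244)) + 75364) = 1/((-45045 + 59536 + 8784)/(-55 + 59536 + 56120) + 75364) = 1/(23275/115601 + 75364) = 1/(8712177039/115601) = 115601/8712177039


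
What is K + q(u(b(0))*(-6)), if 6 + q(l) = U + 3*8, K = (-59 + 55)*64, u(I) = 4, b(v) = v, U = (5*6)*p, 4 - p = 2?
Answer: -178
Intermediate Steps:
p = 2 (p = 4 - 1*2 = 4 - 2 = 2)
U = 60 (U = (5*6)*2 = 30*2 = 60)
K = -256 (K = -4*64 = -256)
q(l) = 78 (q(l) = -6 + (60 + 3*8) = -6 + (60 + 24) = -6 + 84 = 78)
K + q(u(b(0))*(-6)) = -256 + 78 = -178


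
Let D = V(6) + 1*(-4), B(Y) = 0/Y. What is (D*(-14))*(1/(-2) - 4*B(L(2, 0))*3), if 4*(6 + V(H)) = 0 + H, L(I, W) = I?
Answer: -119/2 ≈ -59.500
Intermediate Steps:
V(H) = -6 + H/4 (V(H) = -6 + (0 + H)/4 = -6 + H/4)
B(Y) = 0
D = -17/2 (D = (-6 + (¼)*6) + 1*(-4) = (-6 + 3/2) - 4 = -9/2 - 4 = -17/2 ≈ -8.5000)
(D*(-14))*(1/(-2) - 4*B(L(2, 0))*3) = (-17/2*(-14))*(1/(-2) - 4*0*3) = 119*(-½ - 0*3) = 119*(-½ - 1*0) = 119*(-½ + 0) = 119*(-½) = -119/2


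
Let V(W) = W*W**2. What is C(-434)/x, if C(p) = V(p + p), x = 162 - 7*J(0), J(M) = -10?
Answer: -81746504/29 ≈ -2.8188e+6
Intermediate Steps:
x = 232 (x = 162 - 7*(-10) = 162 + 70 = 232)
V(W) = W**3
C(p) = 8*p**3 (C(p) = (p + p)**3 = (2*p)**3 = 8*p**3)
C(-434)/x = (8*(-434)**3)/232 = (8*(-81746504))*(1/232) = -653972032*1/232 = -81746504/29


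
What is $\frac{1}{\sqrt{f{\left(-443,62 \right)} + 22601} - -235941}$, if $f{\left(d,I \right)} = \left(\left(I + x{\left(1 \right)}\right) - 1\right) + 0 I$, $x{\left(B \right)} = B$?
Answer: $\frac{235941}{55668132818} - \frac{\sqrt{22663}}{55668132818} \approx 4.2356 \cdot 10^{-6}$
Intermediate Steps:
$f{\left(d,I \right)} = I$ ($f{\left(d,I \right)} = \left(\left(I + 1\right) - 1\right) + 0 I = \left(\left(1 + I\right) - 1\right) + 0 = I + 0 = I$)
$\frac{1}{\sqrt{f{\left(-443,62 \right)} + 22601} - -235941} = \frac{1}{\sqrt{62 + 22601} - -235941} = \frac{1}{\sqrt{22663} + \left(-141733 + 377674\right)} = \frac{1}{\sqrt{22663} + 235941} = \frac{1}{235941 + \sqrt{22663}}$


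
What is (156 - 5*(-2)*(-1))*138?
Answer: 20148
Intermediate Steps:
(156 - 5*(-2)*(-1))*138 = (156 + 10*(-1))*138 = (156 - 10)*138 = 146*138 = 20148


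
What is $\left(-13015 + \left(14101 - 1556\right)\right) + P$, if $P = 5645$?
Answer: $5175$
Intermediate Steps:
$\left(-13015 + \left(14101 - 1556\right)\right) + P = \left(-13015 + \left(14101 - 1556\right)\right) + 5645 = \left(-13015 + 12545\right) + 5645 = -470 + 5645 = 5175$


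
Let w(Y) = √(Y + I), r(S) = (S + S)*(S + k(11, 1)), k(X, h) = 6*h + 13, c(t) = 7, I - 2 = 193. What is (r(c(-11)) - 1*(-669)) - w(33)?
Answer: 1033 - 2*√57 ≈ 1017.9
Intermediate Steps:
I = 195 (I = 2 + 193 = 195)
k(X, h) = 13 + 6*h
r(S) = 2*S*(19 + S) (r(S) = (S + S)*(S + (13 + 6*1)) = (2*S)*(S + (13 + 6)) = (2*S)*(S + 19) = (2*S)*(19 + S) = 2*S*(19 + S))
w(Y) = √(195 + Y) (w(Y) = √(Y + 195) = √(195 + Y))
(r(c(-11)) - 1*(-669)) - w(33) = (2*7*(19 + 7) - 1*(-669)) - √(195 + 33) = (2*7*26 + 669) - √228 = (364 + 669) - 2*√57 = 1033 - 2*√57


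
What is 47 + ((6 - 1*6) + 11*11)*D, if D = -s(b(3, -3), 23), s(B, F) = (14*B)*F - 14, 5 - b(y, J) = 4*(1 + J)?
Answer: -504765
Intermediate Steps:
b(y, J) = 1 - 4*J (b(y, J) = 5 - 4*(1 + J) = 5 - (4 + 4*J) = 5 + (-4 - 4*J) = 1 - 4*J)
s(B, F) = -14 + 14*B*F (s(B, F) = 14*B*F - 14 = -14 + 14*B*F)
D = -4172 (D = -(-14 + 14*(1 - 4*(-3))*23) = -(-14 + 14*(1 + 12)*23) = -(-14 + 14*13*23) = -(-14 + 4186) = -1*4172 = -4172)
47 + ((6 - 1*6) + 11*11)*D = 47 + ((6 - 1*6) + 11*11)*(-4172) = 47 + ((6 - 6) + 121)*(-4172) = 47 + (0 + 121)*(-4172) = 47 + 121*(-4172) = 47 - 504812 = -504765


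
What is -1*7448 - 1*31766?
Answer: -39214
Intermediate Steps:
-1*7448 - 1*31766 = -7448 - 31766 = -39214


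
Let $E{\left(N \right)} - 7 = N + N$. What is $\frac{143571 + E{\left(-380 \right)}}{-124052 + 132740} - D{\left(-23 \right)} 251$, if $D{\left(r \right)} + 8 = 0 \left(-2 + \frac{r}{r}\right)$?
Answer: $\frac{2931387}{1448} \approx 2024.4$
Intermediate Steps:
$E{\left(N \right)} = 7 + 2 N$ ($E{\left(N \right)} = 7 + \left(N + N\right) = 7 + 2 N$)
$D{\left(r \right)} = -8$ ($D{\left(r \right)} = -8 + 0 \left(-2 + \frac{r}{r}\right) = -8 + 0 \left(-2 + 1\right) = -8 + 0 \left(-1\right) = -8 + 0 = -8$)
$\frac{143571 + E{\left(-380 \right)}}{-124052 + 132740} - D{\left(-23 \right)} 251 = \frac{143571 + \left(7 + 2 \left(-380\right)\right)}{-124052 + 132740} - \left(-8\right) 251 = \frac{143571 + \left(7 - 760\right)}{8688} - -2008 = \left(143571 - 753\right) \frac{1}{8688} + 2008 = 142818 \cdot \frac{1}{8688} + 2008 = \frac{23803}{1448} + 2008 = \frac{2931387}{1448}$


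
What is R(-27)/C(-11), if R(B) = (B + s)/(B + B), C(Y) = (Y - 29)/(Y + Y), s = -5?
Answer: 44/135 ≈ 0.32593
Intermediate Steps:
C(Y) = (-29 + Y)/(2*Y) (C(Y) = (-29 + Y)/((2*Y)) = (-29 + Y)*(1/(2*Y)) = (-29 + Y)/(2*Y))
R(B) = (-5 + B)/(2*B) (R(B) = (B - 5)/(B + B) = (-5 + B)/((2*B)) = (-5 + B)*(1/(2*B)) = (-5 + B)/(2*B))
R(-27)/C(-11) = ((½)*(-5 - 27)/(-27))/(((½)*(-29 - 11)/(-11))) = ((½)*(-1/27)*(-32))/(((½)*(-1/11)*(-40))) = 16/(27*(20/11)) = (16/27)*(11/20) = 44/135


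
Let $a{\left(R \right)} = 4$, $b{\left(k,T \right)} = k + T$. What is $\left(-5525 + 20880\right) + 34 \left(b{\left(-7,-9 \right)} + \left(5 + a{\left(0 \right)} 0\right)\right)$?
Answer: $14981$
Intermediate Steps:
$b{\left(k,T \right)} = T + k$
$\left(-5525 + 20880\right) + 34 \left(b{\left(-7,-9 \right)} + \left(5 + a{\left(0 \right)} 0\right)\right) = \left(-5525 + 20880\right) + 34 \left(\left(-9 - 7\right) + \left(5 + 4 \cdot 0\right)\right) = 15355 + 34 \left(-16 + \left(5 + 0\right)\right) = 15355 + 34 \left(-16 + 5\right) = 15355 + 34 \left(-11\right) = 15355 - 374 = 14981$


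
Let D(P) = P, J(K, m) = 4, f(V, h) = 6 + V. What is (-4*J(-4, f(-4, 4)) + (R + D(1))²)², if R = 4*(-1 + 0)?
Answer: 49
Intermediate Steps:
R = -4 (R = 4*(-1) = -4)
(-4*J(-4, f(-4, 4)) + (R + D(1))²)² = (-4*4 + (-4 + 1)²)² = (-16 + (-3)²)² = (-16 + 9)² = (-7)² = 49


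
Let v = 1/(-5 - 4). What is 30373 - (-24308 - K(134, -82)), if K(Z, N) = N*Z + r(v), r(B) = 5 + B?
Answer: 393281/9 ≈ 43698.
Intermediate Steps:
v = -1/9 (v = 1/(-9) = -1/9 ≈ -0.11111)
K(Z, N) = 44/9 + N*Z (K(Z, N) = N*Z + (5 - 1/9) = N*Z + 44/9 = 44/9 + N*Z)
30373 - (-24308 - K(134, -82)) = 30373 - (-24308 - (44/9 - 82*134)) = 30373 - (-24308 - (44/9 - 10988)) = 30373 - (-24308 - 1*(-98848/9)) = 30373 - (-24308 + 98848/9) = 30373 - 1*(-119924/9) = 30373 + 119924/9 = 393281/9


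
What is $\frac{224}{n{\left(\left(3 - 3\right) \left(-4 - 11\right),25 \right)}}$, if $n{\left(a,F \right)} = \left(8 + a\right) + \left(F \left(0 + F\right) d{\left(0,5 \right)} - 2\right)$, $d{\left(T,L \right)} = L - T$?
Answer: $\frac{224}{3131} \approx 0.071543$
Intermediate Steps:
$n{\left(a,F \right)} = 6 + a + 5 F^{2}$ ($n{\left(a,F \right)} = \left(8 + a\right) + \left(F \left(0 + F\right) \left(5 - 0\right) - 2\right) = \left(8 + a\right) + \left(F F \left(5 + 0\right) - 2\right) = \left(8 + a\right) + \left(F F 5 - 2\right) = \left(8 + a\right) + \left(F 5 F - 2\right) = \left(8 + a\right) + \left(5 F^{2} - 2\right) = \left(8 + a\right) + \left(-2 + 5 F^{2}\right) = 6 + a + 5 F^{2}$)
$\frac{224}{n{\left(\left(3 - 3\right) \left(-4 - 11\right),25 \right)}} = \frac{224}{6 + \left(3 - 3\right) \left(-4 - 11\right) + 5 \cdot 25^{2}} = \frac{224}{6 + 0 \left(-15\right) + 5 \cdot 625} = \frac{224}{6 + 0 + 3125} = \frac{224}{3131}$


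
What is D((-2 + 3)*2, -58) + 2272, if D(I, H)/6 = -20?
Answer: 2152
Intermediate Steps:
D(I, H) = -120 (D(I, H) = 6*(-20) = -120)
D((-2 + 3)*2, -58) + 2272 = -120 + 2272 = 2152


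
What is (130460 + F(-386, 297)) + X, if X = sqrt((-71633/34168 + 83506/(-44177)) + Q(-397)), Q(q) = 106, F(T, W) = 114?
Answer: 130574 + sqrt(58106957345959154178)/754719868 ≈ 1.3058e+5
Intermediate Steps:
X = sqrt(58106957345959154178)/754719868 (X = sqrt((-71633/34168 + 83506/(-44177)) + 106) = sqrt((-71633*1/34168 + 83506*(-1/44177)) + 106) = sqrt((-71633/34168 - 83506/44177) + 106) = sqrt(-6017764049/1509439736 + 106) = sqrt(153982847967/1509439736) = sqrt(58106957345959154178)/754719868 ≈ 10.100)
(130460 + F(-386, 297)) + X = (130460 + 114) + sqrt(58106957345959154178)/754719868 = 130574 + sqrt(58106957345959154178)/754719868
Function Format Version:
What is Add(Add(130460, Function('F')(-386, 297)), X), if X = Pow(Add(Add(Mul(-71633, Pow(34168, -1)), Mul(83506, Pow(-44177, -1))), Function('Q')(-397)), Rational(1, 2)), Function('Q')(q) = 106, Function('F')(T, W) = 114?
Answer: Add(130574, Mul(Rational(1, 754719868), Pow(58106957345959154178, Rational(1, 2)))) ≈ 1.3058e+5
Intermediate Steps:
X = Mul(Rational(1, 754719868), Pow(58106957345959154178, Rational(1, 2))) (X = Pow(Add(Add(Mul(-71633, Pow(34168, -1)), Mul(83506, Pow(-44177, -1))), 106), Rational(1, 2)) = Pow(Add(Add(Mul(-71633, Rational(1, 34168)), Mul(83506, Rational(-1, 44177))), 106), Rational(1, 2)) = Pow(Add(Add(Rational(-71633, 34168), Rational(-83506, 44177)), 106), Rational(1, 2)) = Pow(Add(Rational(-6017764049, 1509439736), 106), Rational(1, 2)) = Pow(Rational(153982847967, 1509439736), Rational(1, 2)) = Mul(Rational(1, 754719868), Pow(58106957345959154178, Rational(1, 2))) ≈ 10.100)
Add(Add(130460, Function('F')(-386, 297)), X) = Add(Add(130460, 114), Mul(Rational(1, 754719868), Pow(58106957345959154178, Rational(1, 2)))) = Add(130574, Mul(Rational(1, 754719868), Pow(58106957345959154178, Rational(1, 2))))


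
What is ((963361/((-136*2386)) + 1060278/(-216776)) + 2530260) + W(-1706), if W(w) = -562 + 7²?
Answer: 22243662616538411/8792868112 ≈ 2.5297e+6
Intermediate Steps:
W(w) = -513 (W(w) = -562 + 49 = -513)
((963361/((-136*2386)) + 1060278/(-216776)) + 2530260) + W(-1706) = ((963361/((-136*2386)) + 1060278/(-216776)) + 2530260) - 513 = ((963361/(-324496) + 1060278*(-1/216776)) + 2530260) - 513 = ((963361*(-1/324496) - 530139/108388) + 2530260) - 513 = ((-963361/324496 - 530139/108388) + 2530260) - 513 = (-69111189253/8792868112 + 2530260) - 513 = 22248173357879867/8792868112 - 513 = 22243662616538411/8792868112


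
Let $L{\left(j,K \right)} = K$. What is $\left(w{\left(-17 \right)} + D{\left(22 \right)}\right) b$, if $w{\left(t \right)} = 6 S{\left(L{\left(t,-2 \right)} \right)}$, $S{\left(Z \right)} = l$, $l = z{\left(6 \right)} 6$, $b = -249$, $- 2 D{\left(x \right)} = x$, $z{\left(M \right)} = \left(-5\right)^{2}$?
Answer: $-221361$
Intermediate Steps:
$z{\left(M \right)} = 25$
$D{\left(x \right)} = - \frac{x}{2}$
$l = 150$ ($l = 25 \cdot 6 = 150$)
$S{\left(Z \right)} = 150$
$w{\left(t \right)} = 900$ ($w{\left(t \right)} = 6 \cdot 150 = 900$)
$\left(w{\left(-17 \right)} + D{\left(22 \right)}\right) b = \left(900 - 11\right) \left(-249\right) = 889 \left(-249\right) = -221361$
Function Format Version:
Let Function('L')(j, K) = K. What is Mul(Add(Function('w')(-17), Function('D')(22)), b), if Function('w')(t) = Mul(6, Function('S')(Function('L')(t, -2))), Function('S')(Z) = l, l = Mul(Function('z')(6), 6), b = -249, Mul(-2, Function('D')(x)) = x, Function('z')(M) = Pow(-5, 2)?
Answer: -221361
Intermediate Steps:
Function('z')(M) = 25
Function('D')(x) = Mul(Rational(-1, 2), x)
l = 150 (l = Mul(25, 6) = 150)
Function('S')(Z) = 150
Function('w')(t) = 900 (Function('w')(t) = Mul(6, 150) = 900)
Mul(Add(Function('w')(-17), Function('D')(22)), b) = Mul(Add(900, Mul(Rational(-1, 2), 22)), -249) = Mul(Add(900, -11), -249) = Mul(889, -249) = -221361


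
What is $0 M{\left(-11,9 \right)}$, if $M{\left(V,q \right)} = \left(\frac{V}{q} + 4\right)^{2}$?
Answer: $0$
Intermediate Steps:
$M{\left(V,q \right)} = \left(4 + \frac{V}{q}\right)^{2}$
$0 M{\left(-11,9 \right)} = 0 \frac{\left(-11 + 4 \cdot 9\right)^{2}}{81} = 0 \frac{\left(-11 + 36\right)^{2}}{81} = 0 \frac{25^{2}}{81} = 0 \cdot \frac{1}{81} \cdot 625 = 0 \cdot \frac{625}{81} = 0$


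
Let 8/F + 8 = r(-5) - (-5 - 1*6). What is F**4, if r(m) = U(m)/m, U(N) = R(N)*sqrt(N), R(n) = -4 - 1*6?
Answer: 4096/(3 + 2*I*sqrt(5))**4 ≈ -3.4689 + 3.4187*I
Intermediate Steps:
R(n) = -10 (R(n) = -4 - 6 = -10)
U(N) = -10*sqrt(N)
r(m) = -10/sqrt(m) (r(m) = (-10*sqrt(m))/m = -10/sqrt(m))
F = 8/(3 + 2*I*sqrt(5)) (F = 8/(-8 + (-(-2)*I*sqrt(5) - (-5 - 1*6))) = 8/(-8 + (-(-2)*I*sqrt(5) - (-5 - 6))) = 8/(-8 + (2*I*sqrt(5) - 1*(-11))) = 8/(-8 + (2*I*sqrt(5) + 11)) = 8/(-8 + (11 + 2*I*sqrt(5))) = 8/(3 + 2*I*sqrt(5)) ≈ 0.82759 - 1.2337*I)
F**4 = (24/29 - 16*I*sqrt(5)/29)**4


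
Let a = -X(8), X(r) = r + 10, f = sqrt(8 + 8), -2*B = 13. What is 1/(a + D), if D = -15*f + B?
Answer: -2/169 ≈ -0.011834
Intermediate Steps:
B = -13/2 (B = -1/2*13 = -13/2 ≈ -6.5000)
f = 4 (f = sqrt(16) = 4)
X(r) = 10 + r
D = -133/2 (D = -15*4 - 13/2 = -60 - 13/2 = -133/2 ≈ -66.500)
a = -18 (a = -(10 + 8) = -1*18 = -18)
1/(a + D) = 1/(-18 - 133/2) = 1/(-169/2) = -2/169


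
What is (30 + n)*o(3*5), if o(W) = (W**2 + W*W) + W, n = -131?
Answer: -46965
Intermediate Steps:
o(W) = W + 2*W**2 (o(W) = (W**2 + W**2) + W = 2*W**2 + W = W + 2*W**2)
(30 + n)*o(3*5) = (30 - 131)*((3*5)*(1 + 2*(3*5))) = -1515*(1 + 2*15) = -1515*(1 + 30) = -1515*31 = -101*465 = -46965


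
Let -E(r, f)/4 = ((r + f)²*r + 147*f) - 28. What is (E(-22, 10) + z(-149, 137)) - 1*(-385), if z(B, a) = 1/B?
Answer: 1086060/149 ≈ 7289.0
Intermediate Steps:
E(r, f) = 112 - 588*f - 4*r*(f + r)² (E(r, f) = -4*(((r + f)²*r + 147*f) - 28) = -4*(((f + r)²*r + 147*f) - 28) = -4*((r*(f + r)² + 147*f) - 28) = -4*((147*f + r*(f + r)²) - 28) = -4*(-28 + 147*f + r*(f + r)²) = 112 - 588*f - 4*r*(f + r)²)
(E(-22, 10) + z(-149, 137)) - 1*(-385) = ((112 - 588*10 - 4*(-22)*(10 - 22)²) + 1/(-149)) - 1*(-385) = ((112 - 5880 - 4*(-22)*(-12)²) - 1/149) + 385 = ((112 - 5880 - 4*(-22)*144) - 1/149) + 385 = ((112 - 5880 + 12672) - 1/149) + 385 = (6904 - 1/149) + 385 = 1028695/149 + 385 = 1086060/149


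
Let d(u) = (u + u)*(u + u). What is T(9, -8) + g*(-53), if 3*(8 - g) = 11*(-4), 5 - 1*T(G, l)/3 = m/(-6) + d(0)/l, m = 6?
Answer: -3550/3 ≈ -1183.3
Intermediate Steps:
d(u) = 4*u**2 (d(u) = (2*u)*(2*u) = 4*u**2)
T(G, l) = 18 (T(G, l) = 15 - 3*(6/(-6) + (4*0**2)/l) = 15 - 3*(6*(-1/6) + (4*0)/l) = 15 - 3*(-1 + 0/l) = 15 - 3*(-1 + 0) = 15 - 3*(-1) = 15 + 3 = 18)
g = 68/3 (g = 8 - 11*(-4)/3 = 8 - 1/3*(-44) = 8 + 44/3 = 68/3 ≈ 22.667)
T(9, -8) + g*(-53) = 18 + (68/3)*(-53) = 18 - 3604/3 = -3550/3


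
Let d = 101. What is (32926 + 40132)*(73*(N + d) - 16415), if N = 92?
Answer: -169932908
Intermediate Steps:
(32926 + 40132)*(73*(N + d) - 16415) = (32926 + 40132)*(73*(92 + 101) - 16415) = 73058*(73*193 - 16415) = 73058*(14089 - 16415) = 73058*(-2326) = -169932908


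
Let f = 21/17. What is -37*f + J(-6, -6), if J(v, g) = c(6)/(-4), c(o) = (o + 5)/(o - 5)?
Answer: -3295/68 ≈ -48.456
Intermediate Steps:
c(o) = (5 + o)/(-5 + o)
f = 21/17 (f = 21*(1/17) = 21/17 ≈ 1.2353)
J(v, g) = -11/4 (J(v, g) = ((5 + 6)/(-5 + 6))/(-4) = (11/1)*(-¼) = (1*11)*(-¼) = 11*(-¼) = -11/4)
-37*f + J(-6, -6) = -37*21/17 - 11/4 = -777/17 - 11/4 = -3295/68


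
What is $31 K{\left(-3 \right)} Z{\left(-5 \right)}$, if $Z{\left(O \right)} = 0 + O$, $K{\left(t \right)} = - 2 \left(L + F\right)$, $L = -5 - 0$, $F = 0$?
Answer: $-1550$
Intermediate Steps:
$L = -5$ ($L = -5 + 0 = -5$)
$K{\left(t \right)} = 10$ ($K{\left(t \right)} = - 2 \left(-5 + 0\right) = \left(-2\right) \left(-5\right) = 10$)
$Z{\left(O \right)} = O$
$31 K{\left(-3 \right)} Z{\left(-5 \right)} = 31 \cdot 10 \left(-5\right) = 310 \left(-5\right) = -1550$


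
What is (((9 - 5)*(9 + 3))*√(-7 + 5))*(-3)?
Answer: -144*I*√2 ≈ -203.65*I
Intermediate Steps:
(((9 - 5)*(9 + 3))*√(-7 + 5))*(-3) = ((4*12)*√(-2))*(-3) = (48*(I*√2))*(-3) = (48*I*√2)*(-3) = -144*I*√2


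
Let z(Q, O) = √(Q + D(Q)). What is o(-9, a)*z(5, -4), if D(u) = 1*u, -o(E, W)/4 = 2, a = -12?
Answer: -8*√10 ≈ -25.298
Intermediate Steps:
o(E, W) = -8 (o(E, W) = -4*2 = -8)
D(u) = u
z(Q, O) = √2*√Q (z(Q, O) = √(Q + Q) = √(2*Q) = √2*√Q)
o(-9, a)*z(5, -4) = -8*√2*√5 = -8*√10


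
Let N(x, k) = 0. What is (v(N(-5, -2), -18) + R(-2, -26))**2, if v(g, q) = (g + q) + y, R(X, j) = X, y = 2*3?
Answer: 196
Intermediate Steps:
y = 6
v(g, q) = 6 + g + q (v(g, q) = (g + q) + 6 = 6 + g + q)
(v(N(-5, -2), -18) + R(-2, -26))**2 = ((6 + 0 - 18) - 2)**2 = (-12 - 2)**2 = (-14)**2 = 196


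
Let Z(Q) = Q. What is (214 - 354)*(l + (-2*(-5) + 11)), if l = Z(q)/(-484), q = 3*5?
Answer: -355215/121 ≈ -2935.7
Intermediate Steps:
q = 15
l = -15/484 (l = 15/(-484) = 15*(-1/484) = -15/484 ≈ -0.030992)
(214 - 354)*(l + (-2*(-5) + 11)) = (214 - 354)*(-15/484 + (-2*(-5) + 11)) = -140*(-15/484 + (10 + 11)) = -140*(-15/484 + 21) = -140*10149/484 = -355215/121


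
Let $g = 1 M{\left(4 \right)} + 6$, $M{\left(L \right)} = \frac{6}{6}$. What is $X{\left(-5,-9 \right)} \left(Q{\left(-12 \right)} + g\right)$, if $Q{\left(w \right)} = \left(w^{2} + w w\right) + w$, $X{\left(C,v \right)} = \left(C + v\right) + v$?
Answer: $-6509$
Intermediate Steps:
$M{\left(L \right)} = 1$ ($M{\left(L \right)} = 6 \cdot \frac{1}{6} = 1$)
$X{\left(C,v \right)} = C + 2 v$
$Q{\left(w \right)} = w + 2 w^{2}$ ($Q{\left(w \right)} = \left(w^{2} + w^{2}\right) + w = 2 w^{2} + w = w + 2 w^{2}$)
$g = 7$ ($g = 1 \cdot 1 + 6 = 1 + 6 = 7$)
$X{\left(-5,-9 \right)} \left(Q{\left(-12 \right)} + g\right) = \left(-5 + 2 \left(-9\right)\right) \left(- 12 \left(1 + 2 \left(-12\right)\right) + 7\right) = \left(-5 - 18\right) \left(- 12 \left(1 - 24\right) + 7\right) = - 23 \left(\left(-12\right) \left(-23\right) + 7\right) = - 23 \left(276 + 7\right) = \left(-23\right) 283 = -6509$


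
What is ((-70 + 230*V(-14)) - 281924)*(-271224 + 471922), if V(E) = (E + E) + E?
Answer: -58534374492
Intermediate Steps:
V(E) = 3*E (V(E) = 2*E + E = 3*E)
((-70 + 230*V(-14)) - 281924)*(-271224 + 471922) = ((-70 + 230*(3*(-14))) - 281924)*(-271224 + 471922) = ((-70 + 230*(-42)) - 281924)*200698 = ((-70 - 9660) - 281924)*200698 = (-9730 - 281924)*200698 = -291654*200698 = -58534374492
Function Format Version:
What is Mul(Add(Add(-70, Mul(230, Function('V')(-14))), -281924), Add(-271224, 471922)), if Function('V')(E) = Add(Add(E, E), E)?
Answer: -58534374492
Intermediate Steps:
Function('V')(E) = Mul(3, E) (Function('V')(E) = Add(Mul(2, E), E) = Mul(3, E))
Mul(Add(Add(-70, Mul(230, Function('V')(-14))), -281924), Add(-271224, 471922)) = Mul(Add(Add(-70, Mul(230, Mul(3, -14))), -281924), Add(-271224, 471922)) = Mul(Add(Add(-70, Mul(230, -42)), -281924), 200698) = Mul(Add(Add(-70, -9660), -281924), 200698) = Mul(Add(-9730, -281924), 200698) = Mul(-291654, 200698) = -58534374492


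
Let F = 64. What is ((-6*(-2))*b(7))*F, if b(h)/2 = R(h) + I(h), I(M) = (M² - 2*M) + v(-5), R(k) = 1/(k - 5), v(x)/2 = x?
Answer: 39168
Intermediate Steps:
v(x) = 2*x
R(k) = 1/(-5 + k)
I(M) = -10 + M² - 2*M (I(M) = (M² - 2*M) + 2*(-5) = (M² - 2*M) - 10 = -10 + M² - 2*M)
b(h) = -20 - 4*h + 2*h² + 2/(-5 + h) (b(h) = 2*(1/(-5 + h) + (-10 + h² - 2*h)) = 2*(-10 + h² + 1/(-5 + h) - 2*h) = -20 - 4*h + 2*h² + 2/(-5 + h))
((-6*(-2))*b(7))*F = ((-6*(-2))*(2*(51 + 7³ - 7*7²)/(-5 + 7)))*64 = (12*(2*(51 + 343 - 7*49)/2))*64 = (12*(2*(½)*(51 + 343 - 343)))*64 = (12*(2*(½)*51))*64 = (12*51)*64 = 612*64 = 39168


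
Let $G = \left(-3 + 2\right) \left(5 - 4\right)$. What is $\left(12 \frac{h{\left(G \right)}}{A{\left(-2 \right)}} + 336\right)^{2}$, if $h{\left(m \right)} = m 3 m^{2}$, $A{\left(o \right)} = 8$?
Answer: $\frac{439569}{4} \approx 1.0989 \cdot 10^{5}$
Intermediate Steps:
$G = -1$ ($G = \left(-1\right) 1 = -1$)
$h{\left(m \right)} = 3 m^{3}$
$\left(12 \frac{h{\left(G \right)}}{A{\left(-2 \right)}} + 336\right)^{2} = \left(12 \frac{3 \left(-1\right)^{3}}{8} + 336\right)^{2} = \left(12 \cdot 3 \left(-1\right) \frac{1}{8} + 336\right)^{2} = \left(12 \left(\left(-3\right) \frac{1}{8}\right) + 336\right)^{2} = \left(12 \left(- \frac{3}{8}\right) + 336\right)^{2} = \left(- \frac{9}{2} + 336\right)^{2} = \left(\frac{663}{2}\right)^{2} = \frac{439569}{4}$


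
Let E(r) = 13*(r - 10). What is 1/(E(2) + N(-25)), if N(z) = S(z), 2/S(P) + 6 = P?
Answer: -31/3226 ≈ -0.0096094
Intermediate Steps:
S(P) = 2/(-6 + P)
E(r) = -130 + 13*r (E(r) = 13*(-10 + r) = -130 + 13*r)
N(z) = 2/(-6 + z)
1/(E(2) + N(-25)) = 1/((-130 + 13*2) + 2/(-6 - 25)) = 1/((-130 + 26) + 2/(-31)) = 1/(-104 + 2*(-1/31)) = 1/(-104 - 2/31) = 1/(-3226/31) = -31/3226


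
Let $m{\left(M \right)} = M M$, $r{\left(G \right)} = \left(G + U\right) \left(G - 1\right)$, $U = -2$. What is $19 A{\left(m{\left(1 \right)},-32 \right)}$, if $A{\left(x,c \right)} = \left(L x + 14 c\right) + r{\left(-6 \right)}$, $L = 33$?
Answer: $-6821$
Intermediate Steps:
$r{\left(G \right)} = \left(-1 + G\right) \left(-2 + G\right)$ ($r{\left(G \right)} = \left(G - 2\right) \left(G - 1\right) = \left(-2 + G\right) \left(-1 + G\right) = \left(-1 + G\right) \left(-2 + G\right)$)
$m{\left(M \right)} = M^{2}$
$A{\left(x,c \right)} = 56 + 14 c + 33 x$ ($A{\left(x,c \right)} = \left(33 x + 14 c\right) + \left(2 + \left(-6\right)^{2} - -18\right) = \left(14 c + 33 x\right) + \left(2 + 36 + 18\right) = \left(14 c + 33 x\right) + 56 = 56 + 14 c + 33 x$)
$19 A{\left(m{\left(1 \right)},-32 \right)} = 19 \left(56 + 14 \left(-32\right) + 33 \cdot 1^{2}\right) = 19 \left(56 - 448 + 33 \cdot 1\right) = 19 \left(56 - 448 + 33\right) = 19 \left(-359\right) = -6821$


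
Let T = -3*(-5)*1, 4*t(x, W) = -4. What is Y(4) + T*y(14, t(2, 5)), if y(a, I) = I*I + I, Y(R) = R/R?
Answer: 1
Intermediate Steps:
Y(R) = 1
t(x, W) = -1 (t(x, W) = (¼)*(-4) = -1)
T = 15 (T = 15*1 = 15)
y(a, I) = I + I² (y(a, I) = I² + I = I + I²)
Y(4) + T*y(14, t(2, 5)) = 1 + 15*(-(1 - 1)) = 1 + 15*(-1*0) = 1 + 15*0 = 1 + 0 = 1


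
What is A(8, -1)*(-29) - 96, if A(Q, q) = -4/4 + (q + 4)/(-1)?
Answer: 20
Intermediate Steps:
A(Q, q) = -5 - q (A(Q, q) = -4*¼ + (4 + q)*(-1) = -1 + (-4 - q) = -5 - q)
A(8, -1)*(-29) - 96 = (-5 - 1*(-1))*(-29) - 96 = (-5 + 1)*(-29) - 96 = -4*(-29) - 96 = 116 - 96 = 20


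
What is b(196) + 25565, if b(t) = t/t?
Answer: 25566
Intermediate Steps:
b(t) = 1
b(196) + 25565 = 1 + 25565 = 25566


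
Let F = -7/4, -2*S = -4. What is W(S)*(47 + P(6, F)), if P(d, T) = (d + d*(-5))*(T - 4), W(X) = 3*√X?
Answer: 555*√2 ≈ 784.89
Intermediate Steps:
S = 2 (S = -½*(-4) = 2)
F = -7/4 (F = -7*¼ = -7/4 ≈ -1.7500)
P(d, T) = -4*d*(-4 + T) (P(d, T) = (d - 5*d)*(-4 + T) = (-4*d)*(-4 + T) = -4*d*(-4 + T))
W(S)*(47 + P(6, F)) = (3*√2)*(47 + 4*6*(4 - 1*(-7/4))) = (3*√2)*(47 + 4*6*(4 + 7/4)) = (3*√2)*(47 + 4*6*(23/4)) = (3*√2)*(47 + 138) = (3*√2)*185 = 555*√2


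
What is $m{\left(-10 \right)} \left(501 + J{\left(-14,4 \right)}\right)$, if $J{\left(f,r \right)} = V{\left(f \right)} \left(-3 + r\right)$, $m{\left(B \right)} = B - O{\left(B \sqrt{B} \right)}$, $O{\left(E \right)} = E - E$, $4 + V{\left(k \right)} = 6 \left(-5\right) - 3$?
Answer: $-4640$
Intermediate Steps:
$V{\left(k \right)} = -37$ ($V{\left(k \right)} = -4 + \left(6 \left(-5\right) - 3\right) = -4 - 33 = -37$)
$O{\left(E \right)} = 0$
$m{\left(B \right)} = B$ ($m{\left(B \right)} = B - 0 = B + 0 = B$)
$J{\left(f,r \right)} = 111 - 37 r$ ($J{\left(f,r \right)} = - 37 \left(-3 + r\right) = 111 - 37 r$)
$m{\left(-10 \right)} \left(501 + J{\left(-14,4 \right)}\right) = - 10 \left(501 + \left(111 - 148\right)\right) = - 10 \left(501 - 37\right) = \left(-10\right) 464 = -4640$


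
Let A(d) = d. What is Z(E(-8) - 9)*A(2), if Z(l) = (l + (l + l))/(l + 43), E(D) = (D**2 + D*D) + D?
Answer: 333/77 ≈ 4.3247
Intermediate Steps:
E(D) = D + 2*D**2 (E(D) = (D**2 + D**2) + D = 2*D**2 + D = D + 2*D**2)
Z(l) = 3*l/(43 + l) (Z(l) = (l + 2*l)/(43 + l) = (3*l)/(43 + l) = 3*l/(43 + l))
Z(E(-8) - 9)*A(2) = (3*(-8*(1 + 2*(-8)) - 9)/(43 + (-8*(1 + 2*(-8)) - 9)))*2 = (3*(-8*(1 - 16) - 9)/(43 + (-8*(1 - 16) - 9)))*2 = (3*(-8*(-15) - 9)/(43 + (-8*(-15) - 9)))*2 = (3*(120 - 9)/(43 + (120 - 9)))*2 = (3*111/(43 + 111))*2 = (3*111/154)*2 = (3*111*(1/154))*2 = (333/154)*2 = 333/77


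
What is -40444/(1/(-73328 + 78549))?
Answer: -211158124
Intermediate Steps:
-40444/(1/(-73328 + 78549)) = -40444/(1/5221) = -40444/1/5221 = -40444*5221 = -211158124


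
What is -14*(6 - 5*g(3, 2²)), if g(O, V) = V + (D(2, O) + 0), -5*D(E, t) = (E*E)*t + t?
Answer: -14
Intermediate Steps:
D(E, t) = -t/5 - t*E²/5 (D(E, t) = -((E*E)*t + t)/5 = -(E²*t + t)/5 = -(t*E² + t)/5 = -(t + t*E²)/5 = -t/5 - t*E²/5)
g(O, V) = V - O (g(O, V) = V + (-O*(1 + 2²)/5 + 0) = V + (-O*(1 + 4)/5 + 0) = V + (-⅕*O*5 + 0) = V + (-O + 0) = V - O)
-14*(6 - 5*g(3, 2²)) = -14*(6 - 5*(2² - 1*3)) = -14*(6 - 5*(4 - 3)) = -14*(6 - 5*1) = -14*(6 - 5) = -14*1 = -14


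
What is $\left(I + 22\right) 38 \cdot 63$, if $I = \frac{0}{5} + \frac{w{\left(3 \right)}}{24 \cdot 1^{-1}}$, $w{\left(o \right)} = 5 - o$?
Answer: $\frac{105735}{2} \approx 52868.0$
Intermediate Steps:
$I = \frac{1}{12}$ ($I = \frac{0}{5} + \frac{5 - 3}{24 \cdot 1^{-1}} = 0 \cdot \frac{1}{5} + \frac{5 - 3}{24 \cdot 1} = 0 + \frac{2}{24} = 0 + 2 \cdot \frac{1}{24} = 0 + \frac{1}{12} = \frac{1}{12} \approx 0.083333$)
$\left(I + 22\right) 38 \cdot 63 = \left(\frac{1}{12} + 22\right) 38 \cdot 63 = \frac{265}{12} \cdot 38 \cdot 63 = \frac{5035}{6} \cdot 63 = \frac{105735}{2}$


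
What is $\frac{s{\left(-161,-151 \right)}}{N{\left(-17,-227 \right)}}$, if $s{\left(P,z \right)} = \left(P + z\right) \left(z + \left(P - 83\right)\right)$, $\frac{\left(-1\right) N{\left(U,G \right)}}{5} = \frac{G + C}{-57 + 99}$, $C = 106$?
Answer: $\frac{1035216}{121} \approx 8555.5$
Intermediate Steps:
$N{\left(U,G \right)} = - \frac{265}{21} - \frac{5 G}{42}$ ($N{\left(U,G \right)} = - 5 \frac{G + 106}{-57 + 99} = - 5 \frac{106 + G}{42} = - 5 \left(106 + G\right) \frac{1}{42} = - 5 \left(\frac{53}{21} + \frac{G}{42}\right) = - \frac{265}{21} - \frac{5 G}{42}$)
$s{\left(P,z \right)} = \left(P + z\right) \left(-83 + P + z\right)$ ($s{\left(P,z \right)} = \left(P + z\right) \left(z + \left(P - 83\right)\right) = \left(P + z\right) \left(z + \left(-83 + P\right)\right) = \left(P + z\right) \left(-83 + P + z\right)$)
$\frac{s{\left(-161,-151 \right)}}{N{\left(-17,-227 \right)}} = \frac{\left(-161\right)^{2} + \left(-151\right)^{2} - -13363 - -12533 + 2 \left(-161\right) \left(-151\right)}{- \frac{265}{21} - - \frac{1135}{42}} = \frac{25921 + 22801 + 13363 + 12533 + 48622}{- \frac{265}{21} + \frac{1135}{42}} = \frac{123240}{\frac{605}{42}} = 123240 \cdot \frac{42}{605} = \frac{1035216}{121}$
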